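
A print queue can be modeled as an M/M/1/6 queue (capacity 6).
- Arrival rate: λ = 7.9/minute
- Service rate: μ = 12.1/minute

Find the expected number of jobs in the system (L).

ρ = λ/μ = 7.9/12.1 = 0.6529
P₀ = (1-ρ)/(1-ρ^(K+1)) = (1-0.6529)/(1-0.6529^7) = 0.3471/0.9494 = 0.3656
P_K = P₀×ρ^K = 0.3656 × 0.6529^6 = 0.3656 × 0.07746 = 0.02832
L = ρ[1 - (K+1)ρ^K + Kρ^(K+1)] / [(1-ρ)(1-ρ^(K+1))]
L = 0.6529 × (1 - 7×0.07746 + 6×0.05057) / ((1 - 0.6529) × (1 - 0.05057)) = 1.5081 jobs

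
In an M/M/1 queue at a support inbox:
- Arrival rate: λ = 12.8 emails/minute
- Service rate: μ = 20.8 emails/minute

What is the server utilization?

Server utilization: ρ = λ/μ
ρ = 12.8/20.8 = 0.6154
The server is busy 61.54% of the time.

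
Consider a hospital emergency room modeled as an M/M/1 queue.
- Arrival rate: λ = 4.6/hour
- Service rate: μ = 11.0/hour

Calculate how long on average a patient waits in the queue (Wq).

First, compute utilization: ρ = λ/μ = 4.6/11.0 = 0.4182
For M/M/1: Wq = λ/(μ(μ-λ))
Wq = 4.6/(11.0 × (11.0-4.6))
Wq = 4.6/(11.0 × 6.40)
Wq = 0.06534 hours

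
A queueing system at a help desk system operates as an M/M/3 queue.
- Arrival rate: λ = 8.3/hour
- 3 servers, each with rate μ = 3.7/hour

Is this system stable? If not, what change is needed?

Stability requires ρ = λ/(cμ) < 1
ρ = 8.3/(3 × 3.7) = 8.3/11.10 = 0.7477
Since 0.7477 < 1, the system is STABLE.
The servers are busy 74.77% of the time.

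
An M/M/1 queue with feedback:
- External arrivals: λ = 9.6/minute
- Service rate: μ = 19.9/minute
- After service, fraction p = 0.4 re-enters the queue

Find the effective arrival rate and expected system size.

Effective arrival rate: λ_eff = λ/(1-p) = 9.6/(1-0.4) = 9.6/0.60 = 16.0000
ρ = λ_eff/μ = 16.0000/19.9 = 0.80402
L = ρ/(1-ρ) = 0.80402/(1-0.80402) = 4.1026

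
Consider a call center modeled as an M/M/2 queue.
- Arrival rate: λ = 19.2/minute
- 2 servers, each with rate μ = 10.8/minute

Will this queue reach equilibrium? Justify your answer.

Stability requires ρ = λ/(cμ) < 1
ρ = 19.2/(2 × 10.8) = 19.2/21.60 = 0.8889
Since 0.8889 < 1, the system is STABLE.
The servers are busy 88.89% of the time.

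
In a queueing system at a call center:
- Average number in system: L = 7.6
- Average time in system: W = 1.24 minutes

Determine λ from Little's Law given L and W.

Little's Law: L = λW, so λ = L/W
λ = 7.6/1.24 = 6.1290 calls/minute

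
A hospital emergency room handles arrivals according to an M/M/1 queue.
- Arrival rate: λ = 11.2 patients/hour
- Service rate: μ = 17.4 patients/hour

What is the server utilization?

Server utilization: ρ = λ/μ
ρ = 11.2/17.4 = 0.6437
The server is busy 64.37% of the time.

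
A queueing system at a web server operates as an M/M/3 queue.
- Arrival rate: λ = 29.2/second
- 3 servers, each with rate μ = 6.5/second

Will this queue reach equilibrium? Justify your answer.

Stability requires ρ = λ/(cμ) < 1
ρ = 29.2/(3 × 6.5) = 29.2/19.50 = 1.4974
Since 1.4974 ≥ 1, the system is UNSTABLE.
Need c > λ/μ = 29.2/6.5 = 4.49.
Minimum servers needed: c = 5.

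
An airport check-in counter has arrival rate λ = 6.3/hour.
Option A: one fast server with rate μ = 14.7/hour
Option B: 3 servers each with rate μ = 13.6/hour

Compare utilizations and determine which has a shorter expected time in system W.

Option A: single server μ = 14.7 (M/M/1)
  ρ_A = 6.3/14.7 = 0.4286
  W_A = 1/(μ-λ) = 1/(14.7-6.3) = 1/8.40 = 0.1190

Option B: 3 servers μ = 13.6 (M/M/3)
  ρ_B = λ/(cμ) = 6.3/(3×13.6) = 0.1544
  Offered load a = λ/μ = cρ = 6.3/13.6 = 0.4632
  P₀ = [ Σₙ₌₀^2 aⁿ/n! + a^3/(3!(1-ρ)) ]⁻¹
  Σ = a^0/0! + a^1/1! + a^2/2! = 1.0000 + 0.4632 + 0.1073 = 1.5705
  a^3/(3!(1-ρ)) = 0.09940/(6 × 0.8456) = 0.01959
  P₀ = 1/(1.5705 + 0.01959) = 0.6289
  Lq = P₀·a^3·ρ / (3!(1-ρ)²) = 0.6289 × 0.09940 × 0.1544 / (6 × 0.7150) = 0.002250
  Wq_B = Lq/λ = 0.002250/6.3 = 0.0003571
  W_B = Wq_B + 1/μ = 0.0003571 + 0.07353 = 0.07389

Since W_B = 0.07389 < W_A = 0.1190, Option B (multiple servers) has the shorter time in system.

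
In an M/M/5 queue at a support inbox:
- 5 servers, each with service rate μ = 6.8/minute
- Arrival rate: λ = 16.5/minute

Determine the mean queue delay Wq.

Traffic intensity: ρ = λ/(cμ) = 16.5/(5×6.8) = 0.4853
Since ρ = 0.4853 < 1, system is stable.
Offered load a = λ/μ = cρ = 16.5/6.8 = 2.4265
P₀ = [ Σₙ₌₀^4 aⁿ/n! + a^5/(5!(1-ρ)) ]⁻¹
Σ = a^0/0! + a^1/1! + a^2/2! + a^3/3! + a^4/4! = 1.00000 + 2.42647 + 2.94388 + 2.38108 + 1.44440 = 10.1958
a^5/(5!(1-ρ)) = 84.1153/(120 × 0.5147) = 1.3619
P₀ = 1/(10.1958 + 1.3619) = 0.08652
Lq = P₀·a^5·ρ / (5!(1-ρ)²) = 0.08652 × 84.1153 × 0.4853 / (120 × 0.2649) = 0.1111
Wq = Lq/λ = 0.1111/16.5 = 0.006733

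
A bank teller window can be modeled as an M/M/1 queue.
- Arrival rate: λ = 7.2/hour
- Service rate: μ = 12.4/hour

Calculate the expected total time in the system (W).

First, compute utilization: ρ = λ/μ = 7.2/12.4 = 0.5806
For M/M/1: W = 1/(μ-λ)
W = 1/(12.4-7.2) = 1/5.20
W = 0.1923 hours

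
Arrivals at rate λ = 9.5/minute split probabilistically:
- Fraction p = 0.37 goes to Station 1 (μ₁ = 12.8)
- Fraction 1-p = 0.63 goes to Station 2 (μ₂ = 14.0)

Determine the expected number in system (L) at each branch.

Effective rates: λ₁ = 9.5×0.37 = 3.515, λ₂ = 9.5×0.63 = 5.985
Station 1: ρ₁ = 3.515/12.8 = 0.27461, L₁ = ρ₁/(1-ρ₁) = 0.27461/(1-0.27461) = 0.3786
Station 2: ρ₂ = 5.985/14.0 = 0.4275, L₂ = ρ₂/(1-ρ₂) = 0.4275/(1-0.4275) = 0.7467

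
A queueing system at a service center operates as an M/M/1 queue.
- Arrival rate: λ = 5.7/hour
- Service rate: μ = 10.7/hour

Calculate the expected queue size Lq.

ρ = λ/μ = 5.7/10.7 = 0.5327
For M/M/1: Lq = λ²/(μ(μ-λ))
Lq = 32.49/(10.7 × 5.00)
Lq = 0.6073 customers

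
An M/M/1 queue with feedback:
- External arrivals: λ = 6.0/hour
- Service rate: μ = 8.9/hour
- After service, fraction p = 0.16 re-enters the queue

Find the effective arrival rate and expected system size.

Effective arrival rate: λ_eff = λ/(1-p) = 6.0/(1-0.16) = 6.0/0.84 = 7.142857
ρ = λ_eff/μ = 7.142857/8.9 = 0.802568
L = ρ/(1-ρ) = 0.802568/(1-0.802568) = 4.0650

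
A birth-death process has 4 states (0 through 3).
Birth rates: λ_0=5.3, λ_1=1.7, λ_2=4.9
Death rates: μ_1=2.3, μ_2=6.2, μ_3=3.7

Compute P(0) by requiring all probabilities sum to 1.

Ratios P(n)/P(0) = (λ₀···λₙ₋₁)/(μ₁···μₙ):
P(1)/P(0) = (5.3)/(2.3) = 2.3043
P(2)/P(0) = (5.3×1.7)/(2.3×6.2) = 0.6318
P(3)/P(0) = (5.3×1.7×4.9)/(2.3×6.2×3.7) = 0.8368

Normalization: ∑ P(n) = 1
P(0) × (1.0000 + 2.3043 + 0.6318 + 0.8368) = 1
P(0) × 4.7729 = 1
P(0) = 1/4.7729 = 0.2095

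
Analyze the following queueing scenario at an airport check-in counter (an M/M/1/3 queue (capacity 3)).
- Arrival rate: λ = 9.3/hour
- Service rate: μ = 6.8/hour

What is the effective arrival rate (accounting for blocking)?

ρ = λ/μ = 9.3/6.8 = 1.36765
P₀ = (1-ρ)/(1-ρ^(K+1)) = (1-1.36765)/(1-1.36765^4) = -0.36765/-2.4986 = 0.1471
P_K = P₀×ρ^K = 0.14714 × 1.36765^3 = 0.14714 × 2.5581 = 0.3764
λ_eff = λ(1-P_K) = 9.3 × (1 - 0.376404) = 9.3 × 0.623596 = 5.7994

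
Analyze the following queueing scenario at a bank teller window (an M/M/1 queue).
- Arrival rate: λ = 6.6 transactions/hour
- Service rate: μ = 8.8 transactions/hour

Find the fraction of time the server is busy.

Server utilization: ρ = λ/μ
ρ = 6.6/8.8 = 0.7500
The server is busy 75.00% of the time.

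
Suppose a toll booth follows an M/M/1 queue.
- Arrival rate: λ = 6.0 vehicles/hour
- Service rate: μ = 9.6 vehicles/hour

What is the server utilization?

Server utilization: ρ = λ/μ
ρ = 6.0/9.6 = 0.6250
The server is busy 62.50% of the time.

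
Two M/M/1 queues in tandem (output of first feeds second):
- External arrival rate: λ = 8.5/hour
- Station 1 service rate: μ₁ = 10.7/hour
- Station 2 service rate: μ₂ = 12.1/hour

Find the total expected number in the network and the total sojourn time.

By Jackson's theorem, each station behaves as independent M/M/1.
Station 1: ρ₁ = 8.5/10.7 = 0.7944, L₁ = ρ₁/(1-ρ₁) = λ/(μ₁-λ) = 8.5/2.20 = 3.8636
Station 2: ρ₂ = 8.5/12.1 = 0.7025, L₂ = ρ₂/(1-ρ₂) = λ/(μ₂-λ) = 8.5/3.60 = 2.3611
Total: L = L₁ + L₂ = 3.8636 + 2.3611 = 6.2247
W = L/λ = 6.2247/8.5 = 0.7323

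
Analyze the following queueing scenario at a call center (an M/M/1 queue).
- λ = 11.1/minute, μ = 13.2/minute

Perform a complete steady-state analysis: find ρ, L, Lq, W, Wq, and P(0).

Step 1: ρ = λ/μ = 11.1/13.2 = 0.8409
Step 2: L = λ/(μ-λ) = 11.1/2.10 = 5.2857
Step 3: Lq = λ²/(μ(μ-λ)) = 123.21/(13.2×2.10) = 4.4448
Step 4: W = 1/(μ-λ) = 1/2.10 = 0.47619
Step 5: Wq = λ/(μ(μ-λ)) = 11.1/(13.2×2.10) = 0.4004
Step 6: P(0) = 1-ρ = 0.1591
Verify: L = λW = 11.1×0.47619 = 5.2857 ✔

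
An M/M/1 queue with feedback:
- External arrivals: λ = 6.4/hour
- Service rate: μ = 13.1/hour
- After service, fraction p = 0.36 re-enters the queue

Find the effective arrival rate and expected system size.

Effective arrival rate: λ_eff = λ/(1-p) = 6.4/(1-0.36) = 6.4/0.64 = 10.0000
ρ = λ_eff/μ = 10.0000/13.1 = 0.76336
L = ρ/(1-ρ) = 0.76336/(1-0.76336) = 3.2258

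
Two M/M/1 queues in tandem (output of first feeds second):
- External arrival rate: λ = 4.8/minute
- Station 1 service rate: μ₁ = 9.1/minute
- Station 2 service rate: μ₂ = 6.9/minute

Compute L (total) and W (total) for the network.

By Jackson's theorem, each station behaves as independent M/M/1.
Station 1: ρ₁ = 4.8/9.1 = 0.5275, L₁ = ρ₁/(1-ρ₁) = λ/(μ₁-λ) = 4.8/4.30 = 1.11628
Station 2: ρ₂ = 4.8/6.9 = 0.6957, L₂ = ρ₂/(1-ρ₂) = λ/(μ₂-λ) = 4.8/2.10 = 2.28571
Total: L = L₁ + L₂ = 1.11628 + 2.28571 = 3.40199
W = L/λ = 3.40199/4.8 = 0.7087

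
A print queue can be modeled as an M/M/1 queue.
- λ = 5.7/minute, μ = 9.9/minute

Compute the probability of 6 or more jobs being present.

ρ = λ/μ = 5.7/9.9 = 0.57576
P(N ≥ n) = ρⁿ
P(N ≥ 6) = 0.57576^6
P(N ≥ 6) = 0.03643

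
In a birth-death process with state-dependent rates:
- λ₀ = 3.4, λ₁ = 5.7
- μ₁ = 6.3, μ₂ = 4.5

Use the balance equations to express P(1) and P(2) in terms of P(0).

Balance equations:
State 0: λ₀P₀ = μ₁P₁ → P₁ = (λ₀/μ₁)P₀ = (3.4/6.3)P₀ = 0.5397P₀
State 1: P₂ = (λ₀λ₁)/(μ₁μ₂)P₀ = (3.4×5.7)/(6.3×4.5)P₀ = 0.6836P₀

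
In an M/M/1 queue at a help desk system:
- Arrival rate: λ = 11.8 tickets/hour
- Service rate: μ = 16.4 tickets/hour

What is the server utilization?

Server utilization: ρ = λ/μ
ρ = 11.8/16.4 = 0.7195
The server is busy 71.95% of the time.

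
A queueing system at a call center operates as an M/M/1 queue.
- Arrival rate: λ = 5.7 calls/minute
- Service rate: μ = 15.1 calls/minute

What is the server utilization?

Server utilization: ρ = λ/μ
ρ = 5.7/15.1 = 0.3775
The server is busy 37.75% of the time.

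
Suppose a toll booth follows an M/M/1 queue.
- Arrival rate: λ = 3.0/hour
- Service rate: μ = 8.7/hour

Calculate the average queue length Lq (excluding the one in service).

ρ = λ/μ = 3.0/8.7 = 0.3448
For M/M/1: Lq = λ²/(μ(μ-λ))
Lq = 9.00/(8.7 × 5.70)
Lq = 0.1815 vehicles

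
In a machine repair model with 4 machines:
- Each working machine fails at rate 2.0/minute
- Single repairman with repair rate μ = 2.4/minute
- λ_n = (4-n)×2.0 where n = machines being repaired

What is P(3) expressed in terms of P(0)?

P(3)/P(0) = ∏_{i=0}^{3-1} λ_i/μ_{i+1}
= (4-0)×2.0/2.4 × (4-1)×2.0/2.4 × (4-2)×2.0/2.4
= 13.8889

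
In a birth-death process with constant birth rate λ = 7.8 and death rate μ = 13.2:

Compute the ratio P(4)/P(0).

For constant rates: P(n)/P(0) = (λ/μ)^n
P(4)/P(0) = (7.8/13.2)^4 = 0.5909^4 = 0.1219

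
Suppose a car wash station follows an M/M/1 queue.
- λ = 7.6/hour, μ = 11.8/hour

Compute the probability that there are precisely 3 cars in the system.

ρ = λ/μ = 7.6/11.8 = 0.6441
P(n) = (1-ρ)ρⁿ
P(3) = (1-0.6441) × 0.6441^3
P(3) = 0.3559 × 0.2672
P(3) = 0.09510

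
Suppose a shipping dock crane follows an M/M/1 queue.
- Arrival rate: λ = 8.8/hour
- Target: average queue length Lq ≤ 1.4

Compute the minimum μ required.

For M/M/1: Lq = λ²/(μ(μ-λ))
Need Lq ≤ 1.4, i.e. μ(μ-λ) ≥ λ²/1.4
μ² - 8.8μ - 77.44/1.4 ≥ 0  →  μ² - 8.8μ - 55.314286 ≥ 0
Quadratic formula (positive root): μ = [λ + √(λ² + 4×55.314286)]/2
Discriminant: 77.44 + 4×55.314286 = 298.6971, √298.6971 = 17.28286
μ ≥ (8.8 + 17.28286)/2 = 13.0414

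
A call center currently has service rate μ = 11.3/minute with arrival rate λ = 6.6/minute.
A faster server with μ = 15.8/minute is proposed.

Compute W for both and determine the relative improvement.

System 1: ρ₁ = 6.6/11.3 = 0.5841, W₁ = 1/(11.3-6.6) = 0.21277
System 2: ρ₂ = 6.6/15.8 = 0.4177, W₂ = 1/(15.8-6.6) = 0.10870
Improvement: (W₁-W₂)/W₁ = (0.21277-0.10870)/0.21277 = 48.91%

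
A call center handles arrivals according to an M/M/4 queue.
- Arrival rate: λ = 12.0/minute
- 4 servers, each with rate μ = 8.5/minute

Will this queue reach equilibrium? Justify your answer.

Stability requires ρ = λ/(cμ) < 1
ρ = 12.0/(4 × 8.5) = 12.0/34.00 = 0.3529
Since 0.3529 < 1, the system is STABLE.
The servers are busy 35.29% of the time.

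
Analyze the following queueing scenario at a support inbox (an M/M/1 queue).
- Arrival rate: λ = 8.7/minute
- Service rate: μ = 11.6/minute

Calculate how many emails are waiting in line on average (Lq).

ρ = λ/μ = 8.7/11.6 = 0.7500
For M/M/1: Lq = λ²/(μ(μ-λ))
Lq = 75.69/(11.6 × 2.90)
Lq = 2.2500 emails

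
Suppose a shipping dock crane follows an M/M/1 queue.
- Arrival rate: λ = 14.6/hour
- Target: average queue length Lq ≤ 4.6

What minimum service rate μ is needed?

For M/M/1: Lq = λ²/(μ(μ-λ))
Need Lq ≤ 4.6, i.e. μ(μ-λ) ≥ λ²/4.6
μ² - 14.6μ - 213.16/4.6 ≥ 0  →  μ² - 14.6μ - 46.33913 ≥ 0
Quadratic formula (positive root): μ = [λ + √(λ² + 4×46.33913)]/2
Discriminant: 213.16 + 4×46.33913 = 398.5165, √398.5165 = 19.9629
μ ≥ (14.6 + 19.9629)/2 = 17.2814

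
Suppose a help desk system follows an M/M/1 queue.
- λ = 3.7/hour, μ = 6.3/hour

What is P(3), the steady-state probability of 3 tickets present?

ρ = λ/μ = 3.7/6.3 = 0.5873
P(n) = (1-ρ)ρⁿ
P(3) = (1-0.5873) × 0.5873^3
P(3) = 0.41270 × 0.20257
P(3) = 0.08360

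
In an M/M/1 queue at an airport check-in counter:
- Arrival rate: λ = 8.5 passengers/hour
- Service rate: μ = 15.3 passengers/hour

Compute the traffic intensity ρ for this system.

Server utilization: ρ = λ/μ
ρ = 8.5/15.3 = 0.5556
The server is busy 55.56% of the time.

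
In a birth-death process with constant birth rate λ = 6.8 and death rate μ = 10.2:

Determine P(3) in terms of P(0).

For constant rates: P(n)/P(0) = (λ/μ)^n
P(3)/P(0) = (6.8/10.2)^3 = 0.6667^3 = 0.2963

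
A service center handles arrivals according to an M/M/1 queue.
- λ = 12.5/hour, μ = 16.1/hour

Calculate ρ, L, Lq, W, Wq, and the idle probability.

Step 1: ρ = λ/μ = 12.5/16.1 = 0.7764
Step 2: L = λ/(μ-λ) = 12.5/3.60 = 3.4722
Step 3: Lq = λ²/(μ(μ-λ)) = 156.25/(16.1×3.60) = 2.6958
Step 4: W = 1/(μ-λ) = 1/3.60 = 0.277778
Step 5: Wq = λ/(μ(μ-λ)) = 12.5/(16.1×3.60) = 0.2157
Step 6: P(0) = 1-ρ = 0.2236
Verify: L = λW = 12.5×0.277778 = 3.4722 ✔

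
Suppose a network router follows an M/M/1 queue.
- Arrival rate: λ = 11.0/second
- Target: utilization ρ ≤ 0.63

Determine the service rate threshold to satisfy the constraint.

ρ = λ/μ, so μ = λ/ρ
μ ≥ 11.0/0.63 = 17.4603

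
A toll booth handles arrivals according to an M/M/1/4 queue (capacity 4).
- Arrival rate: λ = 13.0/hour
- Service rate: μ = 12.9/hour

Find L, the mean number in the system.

ρ = λ/μ = 13.0/12.9 = 1.00775
P₀ = (1-ρ)/(1-ρ^(K+1)) = (1-1.00775)/(1-1.00775^5) = -0.007750/-0.03936 = 0.1969
P_K = P₀×ρ^K = 0.1969 × 1.00775^4 = 0.1969 × 1.0314 = 0.2031
L = ρ[1 - (K+1)ρ^K + Kρ^(K+1)] / [(1-ρ)(1-ρ^(K+1))]
L = 1.00775 × (1 - 5×1.031362241 + 4×1.039355298) / ((1 - 1.00775) × (1 - 1.039355298)) = 2.0154 vehicles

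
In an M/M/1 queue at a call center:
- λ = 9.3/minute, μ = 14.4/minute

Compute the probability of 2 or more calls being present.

ρ = λ/μ = 9.3/14.4 = 0.6458
P(N ≥ n) = ρⁿ
P(N ≥ 2) = 0.6458^2
P(N ≥ 2) = 0.4171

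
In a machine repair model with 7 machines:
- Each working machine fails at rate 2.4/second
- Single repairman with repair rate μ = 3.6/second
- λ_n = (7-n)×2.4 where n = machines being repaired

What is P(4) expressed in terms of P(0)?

P(4)/P(0) = ∏_{i=0}^{4-1} λ_i/μ_{i+1}
= (7-0)×2.4/3.6 × (7-1)×2.4/3.6 × (7-2)×2.4/3.6 × (7-3)×2.4/3.6
= 165.9259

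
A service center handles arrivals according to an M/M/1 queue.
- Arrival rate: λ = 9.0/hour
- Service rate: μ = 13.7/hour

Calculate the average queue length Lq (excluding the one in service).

ρ = λ/μ = 9.0/13.7 = 0.6569
For M/M/1: Lq = λ²/(μ(μ-λ))
Lq = 81.00/(13.7 × 4.70)
Lq = 1.2580 customers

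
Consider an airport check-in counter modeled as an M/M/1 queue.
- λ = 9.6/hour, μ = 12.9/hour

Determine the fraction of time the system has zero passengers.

ρ = λ/μ = 9.6/12.9 = 0.7442
P(0) = 1 - ρ = 1 - 0.7442 = 0.2558
The server is idle 25.58% of the time.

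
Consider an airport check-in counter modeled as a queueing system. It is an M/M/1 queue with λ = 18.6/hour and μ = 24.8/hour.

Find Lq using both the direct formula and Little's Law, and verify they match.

Method 1 (direct): Lq = λ²/(μ(μ-λ)) = 345.96/(24.8 × 6.20) = 2.2500

Method 2 (Little's Law):
W = 1/(μ-λ) = 1/6.20 = 0.16129
Wq = W - 1/μ = 0.16129 - 0.040323 = 0.12097
Lq = λWq = 18.6 × 0.12097 = 2.2500 ✔ (matches Method 1)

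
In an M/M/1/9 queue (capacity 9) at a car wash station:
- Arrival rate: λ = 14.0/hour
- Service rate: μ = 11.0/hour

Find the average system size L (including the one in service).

ρ = λ/μ = 14.0/11.0 = 1.27273
P₀ = (1-ρ)/(1-ρ^(K+1)) = (1-1.27273)/(1-1.27273^10) = -0.2727/-10.1523 = 0.02686
P_K = P₀×ρ^K = 0.02686 × 1.27273^9 = 0.02686 × 8.7625 = 0.2354
L = ρ[1 - (K+1)ρ^K + Kρ^(K+1)] / [(1-ρ)(1-ρ^(K+1))]
L = 1.27273 × (1 - 10×8.7625 + 9×11.1523) / ((1 - 1.27273) × (1 - 11.1523)) = 6.3184 cars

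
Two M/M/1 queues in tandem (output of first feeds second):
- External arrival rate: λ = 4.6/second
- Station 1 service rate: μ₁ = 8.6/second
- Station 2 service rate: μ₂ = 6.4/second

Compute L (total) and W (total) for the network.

By Jackson's theorem, each station behaves as independent M/M/1.
Station 1: ρ₁ = 4.6/8.6 = 0.5349, L₁ = ρ₁/(1-ρ₁) = λ/(μ₁-λ) = 4.6/4.00 = 1.1500
Station 2: ρ₂ = 4.6/6.4 = 0.7187, L₂ = ρ₂/(1-ρ₂) = λ/(μ₂-λ) = 4.6/1.80 = 2.5556
Total: L = L₁ + L₂ = 1.1500 + 2.5556 = 3.7056
W = L/λ = 3.7056/4.6 = 0.8056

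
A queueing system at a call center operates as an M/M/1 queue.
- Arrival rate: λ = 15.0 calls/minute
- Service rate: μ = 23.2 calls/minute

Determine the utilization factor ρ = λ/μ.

Server utilization: ρ = λ/μ
ρ = 15.0/23.2 = 0.6466
The server is busy 64.66% of the time.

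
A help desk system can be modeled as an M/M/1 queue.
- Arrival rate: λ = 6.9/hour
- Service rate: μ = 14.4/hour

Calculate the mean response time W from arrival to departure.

First, compute utilization: ρ = λ/μ = 6.9/14.4 = 0.4792
For M/M/1: W = 1/(μ-λ)
W = 1/(14.4-6.9) = 1/7.50
W = 0.1333 hours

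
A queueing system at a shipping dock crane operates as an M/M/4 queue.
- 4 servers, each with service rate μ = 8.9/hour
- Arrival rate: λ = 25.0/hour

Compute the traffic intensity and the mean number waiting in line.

Traffic intensity: ρ = λ/(cμ) = 25.0/(4×8.9) = 0.7022
Since ρ = 0.7022 < 1, system is stable.
Offered load a = λ/μ = cρ = 25.0/8.9 = 2.8090
P₀ = [ Σₙ₌₀^3 aⁿ/n! + a^4/(4!(1-ρ)) ]⁻¹
Σ = a^0/0! + a^1/1! + a^2/2! + a^3/3! = 1.0000 + 2.8090 + 3.9452 + 3.6940 = 11.4482
a^4/(4!(1-ρ)) = 62.2587/(24 × 0.297753) = 8.7123
P₀ = 1/(11.4482 + 8.7123) = 0.04960
Lq = P₀·a^4·ρ / (4!(1-ρ)²) = 0.049602 × 62.2587 × 0.70225 / (24 × 0.088657) = 1.0192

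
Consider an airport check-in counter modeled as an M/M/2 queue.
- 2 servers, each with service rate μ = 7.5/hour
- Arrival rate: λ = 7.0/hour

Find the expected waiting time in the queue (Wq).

Traffic intensity: ρ = λ/(cμ) = 7.0/(2×7.5) = 0.4667
Since ρ = 0.4667 < 1, system is stable.
Offered load a = λ/μ = cρ = 7.0/7.5 = 0.9333
P₀ = [ Σₙ₌₀^1 aⁿ/n! + a^2/(2!(1-ρ)) ]⁻¹
Σ = a^0/0! + a^1/1! = 1.0000 + 0.9333 = 1.9333
a^2/(2!(1-ρ)) = 0.8711/(2 × 0.5333) = 0.8167
P₀ = 1/(1.9333 + 0.8167) = 0.3636
Lq = P₀·a^2·ρ / (2!(1-ρ)²) = 0.363636 × 0.871111 × 0.466667 / (2 × 0.284444) = 0.2598
Wq = Lq/λ = 0.25985/7.0 = 0.03712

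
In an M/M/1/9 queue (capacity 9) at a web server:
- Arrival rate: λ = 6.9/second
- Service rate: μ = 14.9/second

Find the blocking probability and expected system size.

ρ = λ/μ = 6.9/14.9 = 0.46309
P₀ = (1-ρ)/(1-ρ^(K+1)) = (1-0.46309)/(1-0.46309^10) = 0.5369/0.9995 = 0.5372
P_K = P₀×ρ^K = 0.53715 × 0.46309^9 = 0.53715 × 0.00097946 = 0.0005261
Blocking probability P_9 = 0.0005261 (0.05261%)
L = ρ[1 - (K+1)ρ^K + Kρ^(K+1)] / [(1-ρ)(1-ρ^(K+1))]
L = 0.46309 × (1 - 10×0.0009795 + 9×0.0004536) / ((1 - 0.46309) × (1 - 0.0004536)) = 0.8580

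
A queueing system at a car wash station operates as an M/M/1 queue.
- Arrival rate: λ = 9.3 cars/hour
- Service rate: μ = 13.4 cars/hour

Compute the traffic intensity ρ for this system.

Server utilization: ρ = λ/μ
ρ = 9.3/13.4 = 0.6940
The server is busy 69.40% of the time.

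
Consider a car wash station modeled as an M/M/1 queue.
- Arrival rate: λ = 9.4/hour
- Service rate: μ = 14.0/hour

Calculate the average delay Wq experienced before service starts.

First, compute utilization: ρ = λ/μ = 9.4/14.0 = 0.6714
For M/M/1: Wq = λ/(μ(μ-λ))
Wq = 9.4/(14.0 × (14.0-9.4))
Wq = 9.4/(14.0 × 4.60)
Wq = 0.1460 hours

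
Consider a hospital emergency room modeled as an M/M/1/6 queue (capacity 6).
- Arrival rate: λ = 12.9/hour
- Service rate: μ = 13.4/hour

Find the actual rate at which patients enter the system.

ρ = λ/μ = 12.9/13.4 = 0.9627
P₀ = (1-ρ)/(1-ρ^(K+1)) = (1-0.9627)/(1-0.9627^7) = 0.03730/0.2336 = 0.1597
P_K = P₀×ρ^K = 0.1597 × 0.9627^6 = 0.1597 × 0.7961 = 0.1271
λ_eff = λ(1-P_K) = 12.9 × (1 - 0.127087) = 12.9 × 0.872913 = 11.2606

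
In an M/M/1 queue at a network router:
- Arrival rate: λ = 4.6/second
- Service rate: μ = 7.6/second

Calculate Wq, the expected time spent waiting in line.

First, compute utilization: ρ = λ/μ = 4.6/7.6 = 0.6053
For M/M/1: Wq = λ/(μ(μ-λ))
Wq = 4.6/(7.6 × (7.6-4.6))
Wq = 4.6/(7.6 × 3.00)
Wq = 0.2018 seconds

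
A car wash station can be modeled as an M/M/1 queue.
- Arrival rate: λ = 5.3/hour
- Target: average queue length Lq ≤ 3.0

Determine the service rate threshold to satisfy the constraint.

For M/M/1: Lq = λ²/(μ(μ-λ))
Need Lq ≤ 3.0, i.e. μ(μ-λ) ≥ λ²/3.0
μ² - 5.3μ - 28.09/3.0 ≥ 0  →  μ² - 5.3μ - 9.36333 ≥ 0
Quadratic formula (positive root): μ = [λ + √(λ² + 4×9.36333)]/2
Discriminant: 28.09 + 4×9.36333 = 65.5433, √65.5433 = 8.09588
μ ≥ (5.3 + 8.09588)/2 = 6.6979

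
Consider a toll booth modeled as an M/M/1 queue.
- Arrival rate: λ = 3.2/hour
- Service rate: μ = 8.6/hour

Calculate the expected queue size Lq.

ρ = λ/μ = 3.2/8.6 = 0.3721
For M/M/1: Lq = λ²/(μ(μ-λ))
Lq = 10.24/(8.6 × 5.40)
Lq = 0.2205 vehicles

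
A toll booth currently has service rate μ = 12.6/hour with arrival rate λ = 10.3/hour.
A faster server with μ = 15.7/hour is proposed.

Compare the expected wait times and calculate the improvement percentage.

System 1: ρ₁ = 10.3/12.6 = 0.8175, W₁ = 1/(12.6-10.3) = 0.4348
System 2: ρ₂ = 10.3/15.7 = 0.6561, W₂ = 1/(15.7-10.3) = 0.1852
Improvement: (W₁-W₂)/W₁ = (0.4348-0.1852)/0.4348 = 57.41%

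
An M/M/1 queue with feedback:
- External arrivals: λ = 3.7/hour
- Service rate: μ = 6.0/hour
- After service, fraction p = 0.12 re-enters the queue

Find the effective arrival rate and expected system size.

Effective arrival rate: λ_eff = λ/(1-p) = 3.7/(1-0.12) = 3.7/0.88 = 4.20455
ρ = λ_eff/μ = 4.20455/6.0 = 0.70076
L = ρ/(1-ρ) = 0.70076/(1-0.70076) = 2.3418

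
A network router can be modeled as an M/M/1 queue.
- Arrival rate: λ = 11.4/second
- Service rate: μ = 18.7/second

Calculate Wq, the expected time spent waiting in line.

First, compute utilization: ρ = λ/μ = 11.4/18.7 = 0.6096
For M/M/1: Wq = λ/(μ(μ-λ))
Wq = 11.4/(18.7 × (18.7-11.4))
Wq = 11.4/(18.7 × 7.30)
Wq = 0.08351 seconds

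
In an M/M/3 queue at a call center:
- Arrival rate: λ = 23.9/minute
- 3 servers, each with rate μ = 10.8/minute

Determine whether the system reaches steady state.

Stability requires ρ = λ/(cμ) < 1
ρ = 23.9/(3 × 10.8) = 23.9/32.40 = 0.7377
Since 0.7377 < 1, the system is STABLE.
The servers are busy 73.77% of the time.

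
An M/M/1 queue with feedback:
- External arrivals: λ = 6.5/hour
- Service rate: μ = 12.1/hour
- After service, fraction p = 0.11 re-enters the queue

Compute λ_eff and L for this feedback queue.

Effective arrival rate: λ_eff = λ/(1-p) = 6.5/(1-0.11) = 6.5/0.89 = 7.30337
ρ = λ_eff/μ = 7.30337/12.1 = 0.60358
L = ρ/(1-ρ) = 0.60358/(1-0.60358) = 1.5226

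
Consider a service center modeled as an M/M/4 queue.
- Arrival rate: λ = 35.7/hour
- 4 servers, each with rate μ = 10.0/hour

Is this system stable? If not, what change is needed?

Stability requires ρ = λ/(cμ) < 1
ρ = 35.7/(4 × 10.0) = 35.7/40.00 = 0.8925
Since 0.8925 < 1, the system is STABLE.
The servers are busy 89.25% of the time.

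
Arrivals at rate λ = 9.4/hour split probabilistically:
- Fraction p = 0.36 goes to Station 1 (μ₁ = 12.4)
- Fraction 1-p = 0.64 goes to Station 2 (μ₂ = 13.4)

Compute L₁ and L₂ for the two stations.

Effective rates: λ₁ = 9.4×0.36 = 3.384, λ₂ = 9.4×0.64 = 6.016
Station 1: ρ₁ = 3.384/12.4 = 0.2729, L₁ = ρ₁/(1-ρ₁) = 0.2729/(1-0.2729) = 0.3753
Station 2: ρ₂ = 6.016/13.4 = 0.448955, L₂ = ρ₂/(1-ρ₂) = 0.448955/(1-0.448955) = 0.8147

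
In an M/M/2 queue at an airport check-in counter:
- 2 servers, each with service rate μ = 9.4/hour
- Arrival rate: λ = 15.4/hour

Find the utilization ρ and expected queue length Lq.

Traffic intensity: ρ = λ/(cμ) = 15.4/(2×9.4) = 0.8191
Since ρ = 0.8191 < 1, system is stable.
Offered load a = λ/μ = cρ = 15.4/9.4 = 1.6383
P₀ = [ Σₙ₌₀^1 aⁿ/n! + a^2/(2!(1-ρ)) ]⁻¹
Σ = a^0/0! + a^1/1! = 1.0000 + 1.6383 = 2.6383
a^2/(2!(1-ρ)) = 2.6840/(2 × 0.18085) = 7.4205
P₀ = 1/(2.6383 + 7.4205) = 0.09942
Lq = P₀·a^2·ρ / (2!(1-ρ)²) = 0.099415 × 2.6840 × 0.81915 / (2 × 0.032707) = 3.3414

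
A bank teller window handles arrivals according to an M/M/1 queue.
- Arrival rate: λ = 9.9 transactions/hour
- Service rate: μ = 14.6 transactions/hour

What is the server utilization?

Server utilization: ρ = λ/μ
ρ = 9.9/14.6 = 0.6781
The server is busy 67.81% of the time.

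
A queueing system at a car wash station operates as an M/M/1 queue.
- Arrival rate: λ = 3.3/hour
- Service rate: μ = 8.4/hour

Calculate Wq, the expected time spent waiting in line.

First, compute utilization: ρ = λ/μ = 3.3/8.4 = 0.3929
For M/M/1: Wq = λ/(μ(μ-λ))
Wq = 3.3/(8.4 × (8.4-3.3))
Wq = 3.3/(8.4 × 5.10)
Wq = 0.07703 hours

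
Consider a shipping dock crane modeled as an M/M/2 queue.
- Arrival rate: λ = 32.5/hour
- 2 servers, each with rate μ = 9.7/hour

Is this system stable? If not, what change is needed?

Stability requires ρ = λ/(cμ) < 1
ρ = 32.5/(2 × 9.7) = 32.5/19.40 = 1.6753
Since 1.6753 ≥ 1, the system is UNSTABLE.
Need c > λ/μ = 32.5/9.7 = 3.35.
Minimum servers needed: c = 4.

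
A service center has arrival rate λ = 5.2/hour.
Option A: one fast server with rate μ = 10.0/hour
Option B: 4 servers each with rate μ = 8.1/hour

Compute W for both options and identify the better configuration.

Option A: single server μ = 10.0 (M/M/1)
  ρ_A = 5.2/10.0 = 0.5200
  W_A = 1/(μ-λ) = 1/(10.0-5.2) = 1/4.80 = 0.2083

Option B: 4 servers μ = 8.1 (M/M/4)
  ρ_B = λ/(cμ) = 5.2/(4×8.1) = 0.1605
  Offered load a = λ/μ = cρ = 5.2/8.1 = 0.6420
  P₀ = [ Σₙ₌₀^3 aⁿ/n! + a^4/(4!(1-ρ)) ]⁻¹
  Σ = a^0/0! + a^1/1! + a^2/2! + a^3/3! = 1.0000 + 0.64198 + 0.20607 + 0.044096 = 1.8921
  a^4/(4!(1-ρ)) = 0.16985/(24 × 0.83951) = 0.008430
  P₀ = 1/(1.8921 + 0.008430) = 0.5262
  Lq = P₀·a^4·ρ / (4!(1-ρ)²) = 0.52616 × 0.16985 × 0.16049 / (24 × 0.70477) = 0.0008480
  Wq_B = Lq/λ = 0.00084799/5.2 = 0.00016307
  W_B = Wq_B + 1/μ = 0.00016307 + 0.12346 = 0.1236

Since W_B = 0.1236 < W_A = 0.2083, Option B (multiple servers) has the shorter time in system.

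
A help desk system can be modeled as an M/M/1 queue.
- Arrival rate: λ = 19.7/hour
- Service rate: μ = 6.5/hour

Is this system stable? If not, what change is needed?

Stability requires ρ = λ/(cμ) < 1
ρ = 19.7/(1 × 6.5) = 19.7/6.50 = 3.0308
Since 3.0308 ≥ 1, the system is UNSTABLE.
Queue grows without bound. Need μ > λ = 19.7.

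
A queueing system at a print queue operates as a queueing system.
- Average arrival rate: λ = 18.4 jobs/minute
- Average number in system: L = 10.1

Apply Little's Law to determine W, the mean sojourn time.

Little's Law: L = λW, so W = L/λ
W = 10.1/18.4 = 0.5489 minutes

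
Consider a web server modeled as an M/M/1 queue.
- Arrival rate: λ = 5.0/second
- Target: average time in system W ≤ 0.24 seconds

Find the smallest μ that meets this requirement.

For M/M/1: W = 1/(μ-λ)
Need W ≤ 0.24, so 1/(μ-λ) ≤ 0.24
μ - λ ≥ 1/0.24 = 4.1667
μ ≥ 5.0 + 4.1667 = 9.1667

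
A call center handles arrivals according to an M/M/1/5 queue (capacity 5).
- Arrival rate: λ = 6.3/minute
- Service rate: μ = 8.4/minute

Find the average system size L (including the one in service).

ρ = λ/μ = 6.3/8.4 = 0.7500
P₀ = (1-ρ)/(1-ρ^(K+1)) = (1-0.7500)/(1-0.7500^6) = 0.2500/0.8220 = 0.3041
P_K = P₀×ρ^K = 0.30413 × 0.7500^5 = 0.30413 × 0.23730 = 0.07217
L = ρ[1 - (K+1)ρ^K + Kρ^(K+1)] / [(1-ρ)(1-ρ^(K+1))]
L = 0.7500 × (1 - 6×0.237305 + 5×0.177979) / ((1 - 0.7500) × (1 - 0.177979)) = 1.7009 calls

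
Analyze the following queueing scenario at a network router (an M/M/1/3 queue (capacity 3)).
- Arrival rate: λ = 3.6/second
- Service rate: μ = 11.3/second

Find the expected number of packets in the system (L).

ρ = λ/μ = 3.6/11.3 = 0.31858
P₀ = (1-ρ)/(1-ρ^(K+1)) = (1-0.31858)/(1-0.31858^4) = 0.6814/0.9897 = 0.6885
P_K = P₀×ρ^K = 0.6885 × 0.31858^3 = 0.6885 × 0.03233 = 0.02226
L = ρ[1 - (K+1)ρ^K + Kρ^(K+1)] / [(1-ρ)(1-ρ^(K+1))]
L = 0.31858 × (1 - 4×0.03233 + 3×0.01030) / ((1 - 0.31858) × (1 - 0.01030)) = 0.4259 packets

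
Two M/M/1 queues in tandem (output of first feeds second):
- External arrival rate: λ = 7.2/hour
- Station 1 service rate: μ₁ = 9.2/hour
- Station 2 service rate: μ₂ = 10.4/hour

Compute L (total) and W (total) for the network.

By Jackson's theorem, each station behaves as independent M/M/1.
Station 1: ρ₁ = 7.2/9.2 = 0.7826, L₁ = ρ₁/(1-ρ₁) = λ/(μ₁-λ) = 7.2/2.00 = 3.6000
Station 2: ρ₂ = 7.2/10.4 = 0.6923, L₂ = ρ₂/(1-ρ₂) = λ/(μ₂-λ) = 7.2/3.20 = 2.2500
Total: L = L₁ + L₂ = 3.6000 + 2.2500 = 5.8500
W = L/λ = 5.8500/7.2 = 0.8125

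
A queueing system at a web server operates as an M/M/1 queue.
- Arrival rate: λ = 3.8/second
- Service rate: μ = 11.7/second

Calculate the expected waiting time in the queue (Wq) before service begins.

First, compute utilization: ρ = λ/μ = 3.8/11.7 = 0.3248
For M/M/1: Wq = λ/(μ(μ-λ))
Wq = 3.8/(11.7 × (11.7-3.8))
Wq = 3.8/(11.7 × 7.90)
Wq = 0.04111 seconds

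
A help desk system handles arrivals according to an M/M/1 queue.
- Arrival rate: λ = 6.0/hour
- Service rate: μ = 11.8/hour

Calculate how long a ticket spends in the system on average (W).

First, compute utilization: ρ = λ/μ = 6.0/11.8 = 0.5085
For M/M/1: W = 1/(μ-λ)
W = 1/(11.8-6.0) = 1/5.80
W = 0.1724 hours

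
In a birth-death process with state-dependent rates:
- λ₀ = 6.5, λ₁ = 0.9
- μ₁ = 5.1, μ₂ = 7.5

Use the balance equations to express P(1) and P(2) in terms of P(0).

Balance equations:
State 0: λ₀P₀ = μ₁P₁ → P₁ = (λ₀/μ₁)P₀ = (6.5/5.1)P₀ = 1.2745P₀
State 1: P₂ = (λ₀λ₁)/(μ₁μ₂)P₀ = (6.5×0.9)/(5.1×7.5)P₀ = 0.1529P₀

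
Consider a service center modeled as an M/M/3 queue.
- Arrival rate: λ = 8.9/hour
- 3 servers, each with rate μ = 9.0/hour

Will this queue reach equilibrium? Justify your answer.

Stability requires ρ = λ/(cμ) < 1
ρ = 8.9/(3 × 9.0) = 8.9/27.00 = 0.3296
Since 0.3296 < 1, the system is STABLE.
The servers are busy 32.96% of the time.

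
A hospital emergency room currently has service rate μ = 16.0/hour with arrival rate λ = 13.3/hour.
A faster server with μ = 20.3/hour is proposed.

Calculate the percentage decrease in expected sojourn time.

System 1: ρ₁ = 13.3/16.0 = 0.8313, W₁ = 1/(16.0-13.3) = 0.37037
System 2: ρ₂ = 13.3/20.3 = 0.6552, W₂ = 1/(20.3-13.3) = 0.14286
Improvement: (W₁-W₂)/W₁ = (0.37037-0.14286)/0.37037 = 61.43%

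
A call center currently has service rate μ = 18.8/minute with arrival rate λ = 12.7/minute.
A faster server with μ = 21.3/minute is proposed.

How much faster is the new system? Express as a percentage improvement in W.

System 1: ρ₁ = 12.7/18.8 = 0.6755, W₁ = 1/(18.8-12.7) = 0.16393
System 2: ρ₂ = 12.7/21.3 = 0.5962, W₂ = 1/(21.3-12.7) = 0.11628
Improvement: (W₁-W₂)/W₁ = (0.16393-0.11628)/0.16393 = 29.07%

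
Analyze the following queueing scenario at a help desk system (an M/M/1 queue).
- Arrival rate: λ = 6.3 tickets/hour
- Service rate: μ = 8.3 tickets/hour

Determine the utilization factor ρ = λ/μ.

Server utilization: ρ = λ/μ
ρ = 6.3/8.3 = 0.7590
The server is busy 75.90% of the time.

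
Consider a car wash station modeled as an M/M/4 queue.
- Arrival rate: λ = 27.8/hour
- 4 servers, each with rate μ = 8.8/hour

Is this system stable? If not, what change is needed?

Stability requires ρ = λ/(cμ) < 1
ρ = 27.8/(4 × 8.8) = 27.8/35.20 = 0.7898
Since 0.7898 < 1, the system is STABLE.
The servers are busy 78.98% of the time.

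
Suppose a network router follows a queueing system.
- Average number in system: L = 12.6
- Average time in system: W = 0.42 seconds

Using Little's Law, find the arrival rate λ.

Little's Law: L = λW, so λ = L/W
λ = 12.6/0.42 = 30.0000 packets/second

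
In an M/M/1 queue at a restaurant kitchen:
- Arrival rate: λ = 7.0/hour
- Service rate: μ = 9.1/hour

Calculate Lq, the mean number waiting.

ρ = λ/μ = 7.0/9.1 = 0.7692
For M/M/1: Lq = λ²/(μ(μ-λ))
Lq = 49.00/(9.1 × 2.10)
Lq = 2.5641 orders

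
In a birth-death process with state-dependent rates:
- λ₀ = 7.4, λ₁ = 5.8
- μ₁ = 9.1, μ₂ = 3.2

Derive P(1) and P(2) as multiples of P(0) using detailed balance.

Balance equations:
State 0: λ₀P₀ = μ₁P₁ → P₁ = (λ₀/μ₁)P₀ = (7.4/9.1)P₀ = 0.8132P₀
State 1: P₂ = (λ₀λ₁)/(μ₁μ₂)P₀ = (7.4×5.8)/(9.1×3.2)P₀ = 1.4739P₀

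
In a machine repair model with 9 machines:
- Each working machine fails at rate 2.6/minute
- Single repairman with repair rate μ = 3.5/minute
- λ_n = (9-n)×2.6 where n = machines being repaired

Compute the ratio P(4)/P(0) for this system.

P(4)/P(0) = ∏_{i=0}^{4-1} λ_i/μ_{i+1}
= (9-0)×2.6/3.5 × (9-1)×2.6/3.5 × (9-2)×2.6/3.5 × (9-3)×2.6/3.5
= 920.8799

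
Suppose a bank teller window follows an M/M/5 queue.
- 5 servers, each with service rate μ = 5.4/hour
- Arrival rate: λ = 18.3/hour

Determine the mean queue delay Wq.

Traffic intensity: ρ = λ/(cμ) = 18.3/(5×5.4) = 0.6778
Since ρ = 0.6778 < 1, system is stable.
Offered load a = λ/μ = cρ = 18.3/5.4 = 3.3889
P₀ = [ Σₙ₌₀^4 aⁿ/n! + a^5/(5!(1-ρ)) ]⁻¹
Σ = a^0/0! + a^1/1! + a^2/2! + a^3/3! + a^4/4! = 1.0000 + 3.3889 + 5.7423 + 6.4867 + 5.4956 = 22.1135
a^5/(5!(1-ρ)) = 446.9785/(120 × 0.322222) = 11.5598
P₀ = 1/(22.1135 + 11.5598) = 0.02970
Lq = P₀·a^5·ρ / (5!(1-ρ)²) = 0.029697 × 446.9785 × 0.67778 / (120 × 0.10383) = 0.7221
Wq = Lq/λ = 0.7221/18.3 = 0.03946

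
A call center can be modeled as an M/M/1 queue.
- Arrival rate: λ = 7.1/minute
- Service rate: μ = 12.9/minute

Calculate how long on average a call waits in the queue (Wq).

First, compute utilization: ρ = λ/μ = 7.1/12.9 = 0.5504
For M/M/1: Wq = λ/(μ(μ-λ))
Wq = 7.1/(12.9 × (12.9-7.1))
Wq = 7.1/(12.9 × 5.80)
Wq = 0.09489 minutes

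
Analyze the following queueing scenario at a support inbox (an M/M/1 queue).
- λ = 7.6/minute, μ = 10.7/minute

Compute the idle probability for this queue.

ρ = λ/μ = 7.6/10.7 = 0.7103
P(0) = 1 - ρ = 1 - 0.7103 = 0.2897
The server is idle 28.97% of the time.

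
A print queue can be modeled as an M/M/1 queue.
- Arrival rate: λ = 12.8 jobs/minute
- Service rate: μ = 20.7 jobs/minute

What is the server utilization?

Server utilization: ρ = λ/μ
ρ = 12.8/20.7 = 0.6184
The server is busy 61.84% of the time.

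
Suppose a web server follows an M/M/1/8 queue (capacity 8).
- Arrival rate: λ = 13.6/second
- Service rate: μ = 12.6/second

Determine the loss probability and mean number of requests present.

ρ = λ/μ = 13.6/12.6 = 1.079365
P₀ = (1-ρ)/(1-ρ^(K+1)) = (1-1.079365)/(1-1.079365^9) = -0.079365/-0.98845 = 0.08029
P_K = P₀×ρ^K = 0.08029 × 1.079365^8 = 0.08029 × 1.8422 = 0.1479
Blocking probability P_8 = 0.1479 (14.79%)
L = ρ[1 - (K+1)ρ^K + Kρ^(K+1)] / [(1-ρ)(1-ρ^(K+1))]
L = 1.079365 × (1 - 9×1.842242 + 8×1.988451) / ((1 - 1.079365) × (1 - 1.988451)) = 4.5051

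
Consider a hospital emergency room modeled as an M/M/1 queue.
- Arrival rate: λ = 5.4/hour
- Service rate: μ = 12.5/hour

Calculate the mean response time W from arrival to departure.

First, compute utilization: ρ = λ/μ = 5.4/12.5 = 0.4320
For M/M/1: W = 1/(μ-λ)
W = 1/(12.5-5.4) = 1/7.10
W = 0.1408 hours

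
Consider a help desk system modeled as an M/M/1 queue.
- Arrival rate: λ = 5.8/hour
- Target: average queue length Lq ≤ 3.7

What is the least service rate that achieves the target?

For M/M/1: Lq = λ²/(μ(μ-λ))
Need Lq ≤ 3.7, i.e. μ(μ-λ) ≥ λ²/3.7
μ² - 5.8μ - 33.64/3.7 ≥ 0  →  μ² - 5.8μ - 9.0919 ≥ 0
Quadratic formula (positive root): μ = [λ + √(λ² + 4×9.0919)]/2
Discriminant: 33.64 + 4×9.0919 = 70.0076, √70.0076 = 8.36705
μ ≥ (5.8 + 8.36705)/2 = 7.0835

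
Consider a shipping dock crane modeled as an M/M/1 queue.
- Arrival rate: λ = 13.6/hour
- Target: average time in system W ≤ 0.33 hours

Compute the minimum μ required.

For M/M/1: W = 1/(μ-λ)
Need W ≤ 0.33, so 1/(μ-λ) ≤ 0.33
μ - λ ≥ 1/0.33 = 3.0303
μ ≥ 13.6 + 3.0303 = 16.6303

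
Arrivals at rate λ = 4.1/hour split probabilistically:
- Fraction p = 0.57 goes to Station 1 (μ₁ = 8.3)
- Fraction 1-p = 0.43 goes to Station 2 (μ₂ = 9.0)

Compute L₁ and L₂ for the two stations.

Effective rates: λ₁ = 4.1×0.57 = 2.337, λ₂ = 4.1×0.43 = 1.763
Station 1: ρ₁ = 2.337/8.3 = 0.28157, L₁ = ρ₁/(1-ρ₁) = 0.28157/(1-0.28157) = 0.3919
Station 2: ρ₂ = 1.763/9.0 = 0.1959, L₂ = ρ₂/(1-ρ₂) = 0.1959/(1-0.1959) = 0.2436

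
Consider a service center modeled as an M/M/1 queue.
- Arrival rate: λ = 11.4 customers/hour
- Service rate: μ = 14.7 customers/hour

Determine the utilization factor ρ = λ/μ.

Server utilization: ρ = λ/μ
ρ = 11.4/14.7 = 0.7755
The server is busy 77.55% of the time.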